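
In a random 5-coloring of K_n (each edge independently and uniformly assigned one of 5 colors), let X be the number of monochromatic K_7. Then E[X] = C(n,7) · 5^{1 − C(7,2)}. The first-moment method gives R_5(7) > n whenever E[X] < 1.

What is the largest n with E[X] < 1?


We need C(n, 7) · 5^{1 − 21} < 1, i.e. C(n, 7) < 5^{21 − 1} = 95367431640625.
Check values of n near the boundary:
  n = 337: C(337, 7) = 91989916924632; 91989916924632 < 95367431640625? YES
  n = 338: C(338, 7) = 93935323022736; 93935323022736 < 95367431640625? YES
  n = 339: C(339, 7) = 95915887062372; 95915887062372 < 95367431640625? NO
  n = 340: C(340, 7) = 97932136940560; 97932136940560 < 95367431640625? NO
The largest n with C(n, 7) < 95367431640625 is n = 338 (where E[X] = 93935323022736/95367431640625 ≈ 0.9850). Hence R_5(7) > 338, i.e. R_5(7) ≥ 339.

Largest n = 338; hence R_5(7) > 338.


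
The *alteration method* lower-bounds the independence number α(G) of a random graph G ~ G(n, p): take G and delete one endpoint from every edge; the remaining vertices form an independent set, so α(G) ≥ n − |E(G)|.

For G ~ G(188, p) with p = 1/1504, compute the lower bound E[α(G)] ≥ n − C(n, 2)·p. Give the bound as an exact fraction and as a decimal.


E[|E(G)|] = C(188, 2)·p = 17578 · (1/1504) = 187/16.
E[α(G)] ≥ n − E[|E(G)|] = 188 − 187/16 = 2821/16.
Numerically: ≈ 176.312500.
(This is only a lower bound; the true E[α(G)] may be larger.)

E[α(G)] ≥ 2821/16 ≈ 176.312500.


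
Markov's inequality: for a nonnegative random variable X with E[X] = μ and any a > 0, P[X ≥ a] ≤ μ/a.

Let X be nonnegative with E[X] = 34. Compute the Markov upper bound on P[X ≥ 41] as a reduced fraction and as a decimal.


μ = E[X] = 34, a = 41.
Markov: P[X ≥ 41] ≤ μ/a = (34)/41 = 34/41.
Numerically: ≈ 0.82927.
(Since a = 41 > μ = 34.00000, the bound 34/41 is < 1 and informative.)

P[X ≥ 41] ≤ 34/41 ≈ 0.82927.


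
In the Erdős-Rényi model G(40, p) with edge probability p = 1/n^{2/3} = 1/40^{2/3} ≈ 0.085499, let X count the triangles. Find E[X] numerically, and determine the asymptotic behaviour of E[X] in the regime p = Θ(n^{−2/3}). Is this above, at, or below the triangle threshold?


Number of potential triangles: C(40, 3) = 9880.
Each occurs with probability p³ ≈ (0.085499)³ ≈ 6.2500000e-04.
By linearity: E[X] = C(40, 3)·p³ ≈ 9880 · 6.2500000e-04 ≈ 6.17500.
Since α = 2/3 < 1, p = c/n^{2/3} ≫ 1/n is above the triangle threshold p ~ 1/n. Asymptotically E[X] ~ (c³/6)·n^{3(1−α)} = (1³/6)·n^{1} → ∞; triangles are abundant w.h.p.

E[X] ≈ 6.17500; in regime p = Θ(1/n^{2/3}) E[X] diverges (above the triangle threshold p ~ 1/n).


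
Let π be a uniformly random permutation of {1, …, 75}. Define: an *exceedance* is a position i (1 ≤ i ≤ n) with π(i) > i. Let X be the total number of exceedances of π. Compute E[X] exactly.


Write X = Σ_{i=1}^{75} X_i, where X_i = 1_{π(i) > i}.
For each fixed i, π(i) is uniform over {1, …, 75} (marginal of a uniform permutation), so P[π(i) > i] = (n − i)/n. Summing: Σ_{i=1}^{75} (n − i)/n = (0 + 1 + … + 74)/75 = 75(75 − 1)/(2·75) = (75 − 1)/2.
Hence E[X] = Σ_{i=1}^{75} (75 − i)/75 = 37 ≈ 37.000.

E[X] = 37 = 37.000.


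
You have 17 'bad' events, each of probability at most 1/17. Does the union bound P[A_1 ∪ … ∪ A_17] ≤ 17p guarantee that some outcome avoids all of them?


Union bound: P[∪_{i=1}^{17} A_i] ≤ Σ_i P[A_i] ≤ 17·p = 17·(1/17) = 1.
Numerically: 1 ≈ 1.00000.
Is 1 < 1? NO.
Since the bound 1 is ≥ 1, the union bound is uninformative here; it does NOT by itself certify existence.

17·p = 1 ≈ 1.00000; existence NOT certified by the union bound.


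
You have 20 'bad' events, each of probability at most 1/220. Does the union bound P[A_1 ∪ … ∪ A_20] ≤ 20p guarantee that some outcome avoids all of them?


Union bound: P[∪_{i=1}^{20} A_i] ≤ Σ_i P[A_i] ≤ 20·p = 20·(1/220) = 1/11.
Numerically: 1/11 ≈ 0.09091.
Is 1/11 < 1? YES.
Since P[∪ A_i] ≤ 1/11 < 1, the complement has P[∩ A_i^c] ≥ 1 − 1/11 = 10/11 > 0, so some outcome avoids every A_i.

20·p = 1/11 ≈ 0.09091; existence CERTIFIED by the union bound.


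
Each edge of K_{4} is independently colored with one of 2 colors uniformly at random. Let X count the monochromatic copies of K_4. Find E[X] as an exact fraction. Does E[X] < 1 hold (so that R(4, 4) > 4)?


E[X] = C(4, 4) · 2^{1 − 6} = 1 · 2^{−5} = 1/32.
As a reduced fraction: E[X] = 1/32 ≈ 0.03125.
Is E[X] < 1? YES.
Since E[X] < 1, there exists a 2-coloring of K_{4} with no monochromatic K_4; hence R(4, 4) > 4.

E[X] = 1/32 ≈ 0.03125; E[X] < 1, so R(4, 4) > 4.


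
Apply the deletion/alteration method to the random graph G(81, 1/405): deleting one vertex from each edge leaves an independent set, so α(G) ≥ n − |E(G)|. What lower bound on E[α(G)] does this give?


E[|E(G)|] = C(81, 2)·p = 3240 · (1/405) = 8.
E[α(G)] ≥ n − E[|E(G)|] = 81 − 8 = 73.
Numerically: ≈ 73.000000.
(This is only a lower bound; the true E[α(G)] may be larger.)

E[α(G)] ≥ 73 ≈ 73.000000.


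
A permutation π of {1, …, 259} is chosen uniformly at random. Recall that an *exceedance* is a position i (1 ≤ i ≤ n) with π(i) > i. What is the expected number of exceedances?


Write X = Σ_{i=1}^{259} X_i, where X_i = 1_{π(i) > i}.
For each fixed i, π(i) is uniform over {1, …, 259} (marginal of a uniform permutation), so P[π(i) > i] = (n − i)/n. Summing: Σ_{i=1}^{259} (n − i)/n = (0 + 1 + … + 258)/259 = 259(259 − 1)/(2·259) = (259 − 1)/2.
Hence E[X] = Σ_{i=1}^{259} (259 − i)/259 = 129 ≈ 129.000000.

E[X] = 129 = 129.000000.


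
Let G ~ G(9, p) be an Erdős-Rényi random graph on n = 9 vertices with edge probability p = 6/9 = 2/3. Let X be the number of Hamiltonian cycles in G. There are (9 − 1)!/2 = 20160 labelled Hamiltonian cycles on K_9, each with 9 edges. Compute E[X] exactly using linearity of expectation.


K_9 has (9 − 1)!/2 = 20160 labelled Hamiltonian cycles.
For each such Hamiltonian cycle H, let X_H = 1 if all 9 edges of H are present in G. Then P[X_H = 1] = p^{9} = (2/3)^{9} = 512/19683.
By linearity: E[X] = Σ_H E[X_H] = 20160 · p^{9} = 20160 · 512/19683 = 1146880/2187.
Numerically: E[X] ≈ 524.4.

E[X] = 20160 · (2/3)^{9} = 1146880/2187 ≈ 524.4.


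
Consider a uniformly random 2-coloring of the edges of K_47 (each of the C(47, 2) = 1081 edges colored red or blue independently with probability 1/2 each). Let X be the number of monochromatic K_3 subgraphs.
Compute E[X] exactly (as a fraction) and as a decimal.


Let X = Σ_S X_S over the C(47, 3) = 16215 subsets S of size 3, where X_S = 1 if the K_3 on S is monochromatic.
For a fixed S, the K_3 on S has C(3, 2) = 3 edges. P[all 3 edges red] = (1/2)^3, and likewise for blue, so P[monochromatic] = 2·(1/2)^3 = 2^{1 − 3} = 1/4.
By linearity of expectation: E[X] = C(47, 3) · 2^{1 − 3} = 16215 · 1/4 = 16215/4.
Numerically: E[X] ≈ 4053.75000.

E[X] = C(47,3)·2^(1−C(3,2)) = 16215/4 ≈ 4053.75000.


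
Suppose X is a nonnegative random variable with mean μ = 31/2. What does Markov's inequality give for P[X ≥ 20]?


μ = E[X] = 31/2, a = 20.
Markov: P[X ≥ 20] ≤ μ/a = (31/2)/20 = 31/40.
Numerically: ≈ 0.77500.
(Since a = 20 > μ = 15.50000, the bound 31/40 is < 1 and informative.)

P[X ≥ 20] ≤ 31/40 ≈ 0.77500.


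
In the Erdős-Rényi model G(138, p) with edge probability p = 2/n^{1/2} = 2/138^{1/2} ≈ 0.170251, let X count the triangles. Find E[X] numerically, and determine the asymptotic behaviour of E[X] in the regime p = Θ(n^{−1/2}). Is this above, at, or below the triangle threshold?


Number of potential triangles: C(138, 3) = 428536.
Each occurs with probability p³ ≈ (0.170251)³ ≈ 4.93482047e-03.
By linearity: E[X] = C(138, 3)·p³ ≈ 428536 · 4.93482047e-03 ≈ 2114.748224.
Since α = 1/2 < 1, p = c/n^{1/2} ≫ 1/n is above the triangle threshold p ~ 1/n. Asymptotically E[X] ~ (c³/6)·n^{3(1−α)} = (2³/6)·n^{1.5} → ∞; triangles are abundant w.h.p.

E[X] ≈ 2114.748224; in regime p = Θ(1/n^{1/2}) E[X] diverges (above the triangle threshold p ~ 1/n).


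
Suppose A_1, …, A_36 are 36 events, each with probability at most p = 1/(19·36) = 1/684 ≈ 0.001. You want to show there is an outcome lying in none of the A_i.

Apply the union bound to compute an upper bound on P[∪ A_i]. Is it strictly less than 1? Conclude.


Union bound: P[∪_{i=1}^{36} A_i] ≤ Σ_i P[A_i] ≤ 36·p = 36·(1/684) = 1/19.
Numerically: 1/19 ≈ 0.053.
Is 1/19 < 1? YES.
Since P[∪ A_i] ≤ 1/19 < 1, the complement has P[∩ A_i^c] ≥ 1 − 1/19 = 18/19 > 0, so some outcome avoids every A_i.

36·p = 1/19 ≈ 0.053; existence CERTIFIED by the union bound.


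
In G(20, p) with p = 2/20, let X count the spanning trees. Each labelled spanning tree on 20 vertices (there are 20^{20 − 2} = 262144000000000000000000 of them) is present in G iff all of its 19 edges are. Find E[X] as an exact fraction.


K_20 has 20^{20 − 2} = 262144000000000000000000 labelled spanning trees.
For each such spanning tree H, let X_H = 1 if all 19 edges of H are present in G. Then P[X_H = 1] = p^{19} = (1/10)^{19} = 1/10000000000000000000.
By linearity of expectation: E[X] = Σ_H E[X_H] = 262144000000000000000000 · p^{19} = 262144000000000000000000 · 1/10000000000000000000 = 131072/5.
Numerically: E[X] ≈ 26214.

E[X] = 262144000000000000000000 · (1/10)^{19} = 131072/5 ≈ 26214.


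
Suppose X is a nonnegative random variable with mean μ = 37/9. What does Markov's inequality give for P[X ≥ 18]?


μ = E[X] = 37/9, a = 18.
Markov: P[X ≥ 18] ≤ μ/a = (37/9)/18 = 37/162.
Numerically: ≈ 0.2284.
(Since a = 18 > μ = 4.1111, the bound 37/162 is < 1 and informative.)

P[X ≥ 18] ≤ 37/162 ≈ 0.2284.


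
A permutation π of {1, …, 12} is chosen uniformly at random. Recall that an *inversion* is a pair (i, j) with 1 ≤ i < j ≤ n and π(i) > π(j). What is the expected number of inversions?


Write X = Σ X_I over the C(12, 2) = 66 pairs i < j, with X_I the indicator of one inversion.
There are 66 indicators.
For each fixed pair i < j, the values π(i) and π(j) are two distinct elements of {1, …, 12} in uniformly random order; by symmetry P[π(i) > π(j)] = 1/2.
By linearity: E[X] = 66 · (1/2) = C(12, 2) · (1/2) = 66/2 = 33 ≈ 33.000.

E[X] = 33 = 33.000.


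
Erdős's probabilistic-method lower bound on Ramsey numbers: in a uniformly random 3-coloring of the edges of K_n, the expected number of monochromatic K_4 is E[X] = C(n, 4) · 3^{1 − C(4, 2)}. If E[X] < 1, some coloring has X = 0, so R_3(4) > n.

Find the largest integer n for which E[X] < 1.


We need C(n, 4) · 3^{1 − 6} < 1, i.e. C(n, 4) < 3^{6 − 1} = 243.
Check values of n near the boundary:
  n = 4: C(4, 4) = 1; 1 < 243? YES
  n = 5: C(5, 4) = 5; 5 < 243? YES
  n = 6: C(6, 4) = 15; 15 < 243? YES
  n = 7: C(7, 4) = 35; 35 < 243? YES
  n = 8: C(8, 4) = 70; 70 < 243? YES
  n = 9: C(9, 4) = 126; 126 < 243? YES
  n = 10: C(10, 4) = 210; 210 < 243? YES
  n = 11: C(11, 4) = 330; 330 < 243? NO
  n = 12: C(12, 4) = 495; 495 < 243? NO
The largest n with C(n, 4) < 243 is n = 10 (where E[X] = 70/81 ≈ 0.86420). Hence R_3(4) > 10, i.e. R_3(4) ≥ 11.

Largest n = 10; hence R_3(4) > 10.


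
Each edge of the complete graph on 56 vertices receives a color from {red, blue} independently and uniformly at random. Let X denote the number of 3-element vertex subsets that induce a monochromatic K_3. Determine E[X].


Let X = Σ_S X_S over the C(56, 3) = 27720 subsets S of size 3, where X_S = 1 if the K_3 on S is monochromatic.
For a fixed S, the K_3 on S has C(3, 2) = 3 edges. P[all 3 edges red] = (1/2)^3, and likewise for blue, so P[monochromatic] = 2·(1/2)^3 = 2^{1 − 3} = 1/4.
By linearity of expectation: E[X] = C(56, 3) · 2^{1 − 3} = 27720 · 1/4 = 6930.
Numerically: E[X] ≈ 6930.00000.

E[X] = C(56,3)·2^(1−C(3,2)) = 6930 ≈ 6930.00000.


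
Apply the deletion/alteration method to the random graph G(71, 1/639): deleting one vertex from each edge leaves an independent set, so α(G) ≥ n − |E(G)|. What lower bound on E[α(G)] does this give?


E[|E(G)|] = C(71, 2)·p = 2485 · (1/639) = 35/9.
E[α(G)] ≥ n − E[|E(G)|] = 71 − 35/9 = 604/9.
Numerically: ≈ 67.111111.
(This is only a lower bound; the true E[α(G)] may be larger.)

E[α(G)] ≥ 604/9 ≈ 67.111111.


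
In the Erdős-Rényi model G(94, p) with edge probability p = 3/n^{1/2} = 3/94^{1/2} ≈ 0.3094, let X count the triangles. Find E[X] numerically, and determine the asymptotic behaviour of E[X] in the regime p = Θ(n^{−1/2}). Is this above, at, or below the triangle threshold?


Number of potential triangles: C(94, 3) = 134044.
Each occurs with probability p³ ≈ (0.3094)³ ≈ 2.962593e-02.
By linearity: E[X] = C(94, 3)·p³ ≈ 134044 · 2.962593e-02 ≈ 3971.1781.
Since α = 1/2 < 1, p = c/n^{1/2} ≫ 1/n is above the triangle threshold p ~ 1/n. Asymptotically E[X] ~ (c³/6)·n^{3(1−α)} = (3³/6)·n^{1.5} → ∞; triangles are abundant w.h.p.

E[X] ≈ 3971.1781; in regime p = Θ(1/n^{1/2}) E[X] diverges (above the triangle threshold p ~ 1/n).


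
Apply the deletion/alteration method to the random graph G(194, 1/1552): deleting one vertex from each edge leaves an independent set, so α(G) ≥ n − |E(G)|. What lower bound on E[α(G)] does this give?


E[|E(G)|] = C(194, 2)·p = 18721 · (1/1552) = 193/16.
E[α(G)] ≥ n − E[|E(G)|] = 194 − 193/16 = 2911/16.
Numerically: ≈ 181.937500.
(This is only a lower bound; the true E[α(G)] may be larger.)

E[α(G)] ≥ 2911/16 ≈ 181.937500.


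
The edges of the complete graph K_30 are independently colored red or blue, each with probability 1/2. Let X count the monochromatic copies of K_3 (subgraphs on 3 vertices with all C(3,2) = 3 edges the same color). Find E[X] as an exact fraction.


Let X = Σ_S X_S over the C(30, 3) = 4060 subsets S of size 3, where X_S = 1 if the K_3 on S is monochromatic.
For a fixed S, the K_3 on S has C(3, 2) = 3 edges. P[all 3 edges red] = (1/2)^3, and likewise for blue, so P[monochromatic] = 2·(1/2)^3 = 2^{1 − 3} = 1/4.
By linearity of expectation: E[X] = C(30, 3) · 2^{1 − 3} = 4060 · 1/4 = 1015.
Numerically: E[X] ≈ 1015.0000.

E[X] = C(30,3)·2^(1−C(3,2)) = 1015 ≈ 1015.0000.


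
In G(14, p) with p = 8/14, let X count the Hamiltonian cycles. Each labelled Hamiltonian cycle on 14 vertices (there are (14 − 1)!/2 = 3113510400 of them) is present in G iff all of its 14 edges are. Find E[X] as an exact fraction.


K_14 has (14 − 1)!/2 = 3113510400 labelled Hamiltonian cycles.
For each such Hamiltonian cycle H, let X_H = 1 if all 14 edges of H are present in G. Then P[X_H = 1] = p^{14} = (4/7)^{14} = 268435456/678223072849.
Summing the indicators: E[X] = Σ_H E[X_H] = 3113510400 · p^{14} = 3113510400 · 268435456/678223072849 = 119396654854963200/96889010407.
Numerically: E[X] ≈ 1.2323e+06.

E[X] = 3113510400 · (4/7)^{14} = 119396654854963200/96889010407 ≈ 1.2323e+06.


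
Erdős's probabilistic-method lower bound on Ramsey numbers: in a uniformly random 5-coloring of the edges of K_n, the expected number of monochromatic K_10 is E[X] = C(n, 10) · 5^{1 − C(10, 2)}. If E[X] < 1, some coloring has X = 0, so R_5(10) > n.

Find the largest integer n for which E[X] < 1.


We need C(n, 10) · 5^{1 − 45} < 1, i.e. C(n, 10) < 5^{45 − 1} = 5684341886080801486968994140625.
Check values of n near the boundary:
  n = 5390: C(5390, 10) = 5655833965919099070255434039753; 5655833965919099070255434039753 < 5684341886080801486968994140625? YES
  n = 5391: C(5391, 10) = 5666344714787188828795213697883; 5666344714787188828795213697883 < 5684341886080801486968994140625? YES
  n = 5392: C(5392, 10) = 5676873040158402483252283957448; 5676873040158402483252283957448 < 5684341886080801486968994140625? YES
  n = 5393: C(5393, 10) = 5687418968154238267170642278008; 5687418968154238267170642278008 < 5684341886080801486968994140625? NO
The largest n with C(n, 10) < 5684341886080801486968994140625 is n = 5392 (where E[X] = 5676873040158402483252283957448/5684341886080801486968994140625 ≈ 0.9986861). Hence R_5(10) > 5392, i.e. R_5(10) ≥ 5393.

Largest n = 5392; hence R_5(10) > 5392.


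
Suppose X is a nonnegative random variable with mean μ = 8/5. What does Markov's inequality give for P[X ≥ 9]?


μ = E[X] = 8/5, a = 9.
Markov: P[X ≥ 9] ≤ μ/a = (8/5)/9 = 8/45.
Numerically: ≈ 0.1778.
(Since a = 9 > μ = 1.6000, the bound 8/45 is < 1 and informative.)

P[X ≥ 9] ≤ 8/45 ≈ 0.1778.


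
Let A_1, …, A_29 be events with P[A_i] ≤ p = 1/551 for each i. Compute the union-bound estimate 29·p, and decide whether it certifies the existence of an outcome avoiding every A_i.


Union bound: P[∪_{i=1}^{29} A_i] ≤ Σ_i P[A_i] ≤ 29·p = 29·(1/551) = 1/19.
Numerically: 1/19 ≈ 0.0526.
Is 1/19 < 1? YES.
Since P[∪ A_i] ≤ 1/19 < 1, the complement has P[∩ A_i^c] ≥ 1 − 1/19 = 18/19 > 0, so some outcome avoids every A_i.

29·p = 1/19 ≈ 0.0526; existence CERTIFIED by the union bound.


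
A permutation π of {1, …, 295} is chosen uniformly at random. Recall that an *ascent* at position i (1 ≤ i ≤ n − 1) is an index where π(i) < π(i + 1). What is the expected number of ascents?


Write X = Σ X_I over i = 1, …, 294, with X_I the indicator of one ascent.
There are 294 indicators.
For each fixed i, the pair (π(i), π(i+1)) is a uniformly random ordered pair of distinct values from {1, …, 295}; by symmetry P[π(i) < π(i+1)] = 1/2.
By linearity: E[X] = 294 · (1/2) = (295 − 1) · (1/2) = 147 ≈ 147.000.

E[X] = 147 = 147.000.


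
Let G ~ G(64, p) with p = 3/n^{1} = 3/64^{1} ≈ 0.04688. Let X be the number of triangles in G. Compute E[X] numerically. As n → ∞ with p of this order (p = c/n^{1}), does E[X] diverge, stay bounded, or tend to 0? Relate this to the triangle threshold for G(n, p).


Number of potential triangles: C(64, 3) = 41664.
Each occurs with probability p³ ≈ (0.04688)³ ≈ 1.029968e-04.
By linearity: E[X] = C(64, 3)·p³ ≈ 41664 · 1.029968e-04 ≈ 4.2913.
Here α = 1, so p = 3/n is exactly at the triangle threshold p ~ 1/n. Asymptotically E[X] → c³/6 = 3³/6 = 9/2 ≈ 4.5000, a bounded constant. In this regime the triangle count is asymptotically Poisson(c³/6).

E[X] ≈ 4.2913; in regime p = Θ(1/n^{1}) E[X] stays bounded (at the triangle threshold p ~ 1/n).


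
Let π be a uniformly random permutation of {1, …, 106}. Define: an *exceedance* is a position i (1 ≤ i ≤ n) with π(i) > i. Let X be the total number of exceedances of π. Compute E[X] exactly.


Write X = Σ_{i=1}^{106} X_i, where X_i = 1_{π(i) > i}.
For each fixed i, π(i) is uniform over {1, …, 106} (marginal of a uniform permutation), so P[π(i) > i] = (n − i)/n. Summing: Σ_{i=1}^{106} (n − i)/n = (0 + 1 + … + 105)/106 = 106(106 − 1)/(2·106) = (106 − 1)/2.
Hence E[X] = Σ_{i=1}^{106} (106 − i)/106 = 105/2 ≈ 52.500000.

E[X] = 105/2 = 52.500000.


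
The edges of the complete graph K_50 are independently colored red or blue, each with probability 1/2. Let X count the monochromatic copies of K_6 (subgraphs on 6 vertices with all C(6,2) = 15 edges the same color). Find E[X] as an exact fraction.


Let X = Σ_S X_S over the C(50, 6) = 15890700 subsets S of size 6, where X_S = 1 if the K_6 on S is monochromatic.
For a fixed S, the K_6 on S has C(6, 2) = 15 edges. P[all 15 edges red] = (1/2)^15, and likewise for blue, so P[monochromatic] = 2·(1/2)^15 = 2^{1 − 15} = 1/16384.
By linearity of expectation: E[X] = C(50, 6) · 2^{1 − 15} = 15890700 · 1/16384 = 3972675/4096.
Numerically: E[X] ≈ 969.8914.

E[X] = C(50,6)·2^(1−C(6,2)) = 3972675/4096 ≈ 969.8914.


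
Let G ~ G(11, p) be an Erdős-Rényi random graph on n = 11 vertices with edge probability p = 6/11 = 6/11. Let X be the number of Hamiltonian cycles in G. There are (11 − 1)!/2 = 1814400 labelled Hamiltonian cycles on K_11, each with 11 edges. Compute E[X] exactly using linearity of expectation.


K_11 has (11 − 1)!/2 = 1814400 labelled Hamiltonian cycles.
For each such Hamiltonian cycle H, let X_H = 1 if all 11 edges of H are present in G. Then P[X_H = 1] = p^{11} = (6/11)^{11} = 362797056/285311670611.
Summing the indicators: E[X] = Σ_H E[X_H] = 1814400 · p^{11} = 1814400 · 362797056/285311670611 = 658258978406400/285311670611.
Numerically: E[X] ≈ 2307.

E[X] = 1814400 · (6/11)^{11} = 658258978406400/285311670611 ≈ 2307.


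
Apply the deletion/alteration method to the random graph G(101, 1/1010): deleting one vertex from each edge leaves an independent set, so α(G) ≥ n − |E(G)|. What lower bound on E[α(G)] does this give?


E[|E(G)|] = C(101, 2)·p = 5050 · (1/1010) = 5.
E[α(G)] ≥ n − E[|E(G)|] = 101 − 5 = 96.
Numerically: ≈ 96.00000.
(This is only a lower bound; the true E[α(G)] may be larger.)

E[α(G)] ≥ 96 ≈ 96.00000.


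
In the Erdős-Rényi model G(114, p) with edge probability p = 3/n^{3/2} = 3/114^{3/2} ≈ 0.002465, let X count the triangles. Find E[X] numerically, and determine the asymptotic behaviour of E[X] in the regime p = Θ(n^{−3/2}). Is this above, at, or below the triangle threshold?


Number of potential triangles: C(114, 3) = 240464.
Each occurs with probability p³ ≈ (0.002465)³ ≈ 1.497242e-08.
By linearity: E[X] = C(114, 3)·p³ ≈ 240464 · 1.497242e-08 ≈ 0.0036.
Since α = 3/2 > 1, p = c/n^{3/2} = o(1/n) is below the triangle threshold p ~ 1/n. Asymptotically E[X] ~ (c³/6)·n^{3(1−α)} = (3³/6)·n^{-1.5} → 0, so by Markov's inequality G has no triangles w.h.p.

E[X] ≈ 0.0036; in regime p = Θ(1/n^{3/2}) E[X] tends to 0 (below the triangle threshold p ~ 1/n).


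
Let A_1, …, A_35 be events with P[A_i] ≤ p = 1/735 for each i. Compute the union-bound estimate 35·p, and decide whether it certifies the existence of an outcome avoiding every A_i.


Union bound: P[∪_{i=1}^{35} A_i] ≤ Σ_i P[A_i] ≤ 35·p = 35·(1/735) = 1/21.
Numerically: 1/21 ≈ 0.0476.
Is 1/21 < 1? YES.
Since P[∪ A_i] ≤ 1/21 < 1, the complement has P[∩ A_i^c] ≥ 1 − 1/21 = 20/21 > 0, so some outcome avoids every A_i.

35·p = 1/21 ≈ 0.0476; existence CERTIFIED by the union bound.


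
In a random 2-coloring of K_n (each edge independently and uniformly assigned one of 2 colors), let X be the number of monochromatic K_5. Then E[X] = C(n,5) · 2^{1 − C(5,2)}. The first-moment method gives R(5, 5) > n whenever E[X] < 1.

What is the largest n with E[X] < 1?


We need C(n, 5) · 2^{1 − 10} < 1, i.e. C(n, 5) < 2^{10 − 1} = 512.
Check values of n near the boundary:
  n = 8: C(8, 5) = 56; 56 < 512? YES
  n = 9: C(9, 5) = 126; 126 < 512? YES
  n = 10: C(10, 5) = 252; 252 < 512? YES
  n = 11: C(11, 5) = 462; 462 < 512? YES
  n = 12: C(12, 5) = 792; 792 < 512? NO
  n = 13: C(13, 5) = 1287; 1287 < 512? NO
The largest n with C(n, 5) < 512 is n = 11 (where E[X] = 231/256 ≈ 0.9023438). Hence R(5, 5) > 11, i.e. R(5, 5) ≥ 12.

Largest n = 11; hence R(5, 5) > 11.


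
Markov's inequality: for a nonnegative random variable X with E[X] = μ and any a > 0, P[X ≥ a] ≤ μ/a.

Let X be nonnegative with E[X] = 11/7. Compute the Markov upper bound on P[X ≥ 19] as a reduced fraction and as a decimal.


μ = E[X] = 11/7, a = 19.
Markov: P[X ≥ 19] ≤ μ/a = (11/7)/19 = 11/133.
Numerically: ≈ 0.082707.
(Since a = 19 > μ = 1.571429, the bound 11/133 is < 1 and informative.)

P[X ≥ 19] ≤ 11/133 ≈ 0.082707.


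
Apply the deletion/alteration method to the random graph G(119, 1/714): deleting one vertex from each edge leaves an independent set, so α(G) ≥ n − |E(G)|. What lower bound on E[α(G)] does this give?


E[|E(G)|] = C(119, 2)·p = 7021 · (1/714) = 59/6.
E[α(G)] ≥ n − E[|E(G)|] = 119 − 59/6 = 655/6.
Numerically: ≈ 109.166667.
(This is only a lower bound; the true E[α(G)] may be larger.)

E[α(G)] ≥ 655/6 ≈ 109.166667.


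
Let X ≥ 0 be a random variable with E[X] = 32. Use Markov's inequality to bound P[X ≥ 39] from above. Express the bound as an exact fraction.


μ = E[X] = 32, a = 39.
Markov: P[X ≥ 39] ≤ μ/a = (32)/39 = 32/39.
Numerically: ≈ 0.820513.
(Since a = 39 > μ = 32.000000, the bound 32/39 is < 1 and informative.)

P[X ≥ 39] ≤ 32/39 ≈ 0.820513.


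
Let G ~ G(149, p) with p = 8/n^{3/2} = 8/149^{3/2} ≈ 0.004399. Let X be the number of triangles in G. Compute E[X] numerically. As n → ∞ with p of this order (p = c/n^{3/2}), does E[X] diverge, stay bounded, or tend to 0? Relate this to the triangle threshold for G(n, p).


Number of potential triangles: C(149, 3) = 540274.
Each occurs with probability p³ ≈ (0.004399)³ ≈ 8.510043e-08.
By linearity: E[X] = C(149, 3)·p³ ≈ 540274 · 8.510043e-08 ≈ 0.0460.
Since α = 3/2 > 1, p = c/n^{3/2} = o(1/n) is below the triangle threshold p ~ 1/n. Asymptotically E[X] ~ (c³/6)·n^{3(1−α)} = (8³/6)·n^{-1.5} → 0, so by Markov's inequality G has no triangles w.h.p.

E[X] ≈ 0.0460; in regime p = Θ(1/n^{3/2}) E[X] tends to 0 (below the triangle threshold p ~ 1/n).


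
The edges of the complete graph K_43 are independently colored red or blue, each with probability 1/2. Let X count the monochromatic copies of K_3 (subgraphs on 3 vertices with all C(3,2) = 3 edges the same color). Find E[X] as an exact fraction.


Let X = Σ_S X_S over the C(43, 3) = 12341 subsets S of size 3, where X_S = 1 if the K_3 on S is monochromatic.
For a fixed S, the K_3 on S has C(3, 2) = 3 edges. P[all 3 edges red] = (1/2)^3, and likewise for blue, so P[monochromatic] = 2·(1/2)^3 = 2^{1 − 3} = 1/4.
By linearity of expectation: E[X] = C(43, 3) · 2^{1 − 3} = 12341 · 1/4 = 12341/4.
Numerically: E[X] ≈ 3085.2500.

E[X] = C(43,3)·2^(1−C(3,2)) = 12341/4 ≈ 3085.2500.


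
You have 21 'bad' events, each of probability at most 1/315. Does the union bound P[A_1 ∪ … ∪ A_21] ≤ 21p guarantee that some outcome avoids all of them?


Union bound: P[∪_{i=1}^{21} A_i] ≤ Σ_i P[A_i] ≤ 21·p = 21·(1/315) = 1/15.
Numerically: 1/15 ≈ 0.0667.
Is 1/15 < 1? YES.
Since P[∪ A_i] ≤ 1/15 < 1, the complement has P[∩ A_i^c] ≥ 1 − 1/15 = 14/15 > 0, so some outcome avoids every A_i.

21·p = 1/15 ≈ 0.0667; existence CERTIFIED by the union bound.


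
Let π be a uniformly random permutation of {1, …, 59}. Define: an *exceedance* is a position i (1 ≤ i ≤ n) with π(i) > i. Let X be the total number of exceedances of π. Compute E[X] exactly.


Write X = Σ_{i=1}^{59} X_i, where X_i = 1_{π(i) > i}.
For each fixed i, π(i) is uniform over {1, …, 59} (marginal of a uniform permutation), so P[π(i) > i] = (n − i)/n. Summing: Σ_{i=1}^{59} (n − i)/n = (0 + 1 + … + 58)/59 = 59(59 − 1)/(2·59) = (59 − 1)/2.
Hence E[X] = Σ_{i=1}^{59} (59 − i)/59 = 29 ≈ 29.000.

E[X] = 29 = 29.000.


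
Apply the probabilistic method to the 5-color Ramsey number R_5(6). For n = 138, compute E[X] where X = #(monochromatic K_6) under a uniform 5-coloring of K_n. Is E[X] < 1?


E[X] = C(138, 6) · 5^{1 − 15} = 8592039666 · 5^{−14} = 8592039666/6103515625.
As a reduced fraction: E[X] = 8592039666/6103515625 ≈ 1.40772.
Is E[X] < 1? NO.
Since E[X] ≥ 1, the first-moment bound is inconclusive at n = 138; it does NOT by itself certify R_5(6) > 138.

E[X] = 8592039666/6103515625 ≈ 1.40772; E[X] ≥ 1; first-moment method inconclusive here.


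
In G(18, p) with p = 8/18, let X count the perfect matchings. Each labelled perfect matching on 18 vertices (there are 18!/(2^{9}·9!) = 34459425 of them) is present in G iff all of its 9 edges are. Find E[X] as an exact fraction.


K_18 has 18!/(2^{9}·9!) = 34459425 labelled perfect matchings.
For each such perfect matching H, let X_H = 1 if all 9 edges of H are present in G. Then P[X_H = 1] = p^{9} = (4/9)^{9} = 262144/387420489.
By linearity: E[X] = Σ_H E[X_H] = 34459425 · p^{9} = 34459425 · 262144/387420489 = 111522611200/4782969.
Numerically: E[X] ≈ 23316.6.

E[X] = 34459425 · (4/9)^{9} = 111522611200/4782969 ≈ 23316.6.


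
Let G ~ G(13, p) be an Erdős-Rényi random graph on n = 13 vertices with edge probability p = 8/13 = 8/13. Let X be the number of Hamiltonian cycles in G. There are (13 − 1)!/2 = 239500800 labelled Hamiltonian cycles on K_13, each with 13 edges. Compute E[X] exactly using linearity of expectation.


K_13 has (13 − 1)!/2 = 239500800 labelled Hamiltonian cycles.
For each such Hamiltonian cycle H, let X_H = 1 if all 13 edges of H are present in G. Then P[X_H = 1] = p^{13} = (8/13)^{13} = 549755813888/302875106592253.
By linearity of expectation: E[X] = Σ_H E[X_H] = 239500800 · p^{13} = 239500800 · 549755813888/302875106592253 = 131666957230827110400/302875106592253.
Numerically: E[X] ≈ 434724.

E[X] = 239500800 · (8/13)^{13} = 131666957230827110400/302875106592253 ≈ 434724.


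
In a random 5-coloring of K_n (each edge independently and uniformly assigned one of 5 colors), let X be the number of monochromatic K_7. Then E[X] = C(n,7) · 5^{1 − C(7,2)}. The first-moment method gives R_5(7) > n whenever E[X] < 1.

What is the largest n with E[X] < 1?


We need C(n, 7) · 5^{1 − 21} < 1, i.e. C(n, 7) < 5^{21 − 1} = 95367431640625.
Check values of n near the boundary:
  n = 337: C(337, 7) = 91989916924632; 91989916924632 < 95367431640625? YES
  n = 338: C(338, 7) = 93935323022736; 93935323022736 < 95367431640625? YES
  n = 339: C(339, 7) = 95915887062372; 95915887062372 < 95367431640625? NO
  n = 340: C(340, 7) = 97932136940560; 97932136940560 < 95367431640625? NO
  n = 341: C(341, 7) = 99984606876440; 99984606876440 < 95367431640625? NO
The largest n with C(n, 7) < 95367431640625 is n = 338 (where E[X] = 93935323022736/95367431640625 ≈ 0.98498). Hence R_5(7) > 338, i.e. R_5(7) ≥ 339.

Largest n = 338; hence R_5(7) > 338.


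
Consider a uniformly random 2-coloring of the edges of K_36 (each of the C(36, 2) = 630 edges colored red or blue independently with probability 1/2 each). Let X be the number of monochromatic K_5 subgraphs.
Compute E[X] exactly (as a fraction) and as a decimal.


Let X = Σ_S X_S over the C(36, 5) = 376992 subsets S of size 5, where X_S = 1 if the K_5 on S is monochromatic.
For a fixed S, the K_5 on S has C(5, 2) = 10 edges. P[all 10 edges red] = (1/2)^10, and likewise for blue, so P[monochromatic] = 2·(1/2)^10 = 2^{1 − 10} = 1/512.
By linearity: E[X] = C(36, 5) · 2^{1 − 10} = 376992 · 1/512 = 11781/16.
Numerically: E[X] ≈ 736.3125.

E[X] = C(36,5)·2^(1−C(5,2)) = 11781/16 ≈ 736.3125.


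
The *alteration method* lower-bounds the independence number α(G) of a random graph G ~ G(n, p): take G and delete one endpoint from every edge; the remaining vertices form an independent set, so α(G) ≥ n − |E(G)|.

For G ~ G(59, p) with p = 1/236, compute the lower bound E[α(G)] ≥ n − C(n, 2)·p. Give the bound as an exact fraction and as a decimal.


E[|E(G)|] = C(59, 2)·p = 1711 · (1/236) = 29/4.
E[α(G)] ≥ n − E[|E(G)|] = 59 − 29/4 = 207/4.
Numerically: ≈ 51.750.
(This is only a lower bound; the true E[α(G)] may be larger.)

E[α(G)] ≥ 207/4 ≈ 51.750.


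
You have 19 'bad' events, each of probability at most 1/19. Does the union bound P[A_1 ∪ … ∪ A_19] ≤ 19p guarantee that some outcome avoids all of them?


Union bound: P[∪_{i=1}^{19} A_i] ≤ Σ_i P[A_i] ≤ 19·p = 19·(1/19) = 1.
Numerically: 1 ≈ 1.000.
Is 1 < 1? NO.
Since the bound 1 is ≥ 1, the union bound is uninformative here; it does NOT by itself certify existence.

19·p = 1 ≈ 1.000; existence NOT certified by the union bound.


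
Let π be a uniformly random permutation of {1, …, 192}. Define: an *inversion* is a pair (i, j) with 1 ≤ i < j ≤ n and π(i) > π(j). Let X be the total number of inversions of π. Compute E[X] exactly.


Write X = Σ X_I over the C(192, 2) = 18336 pairs i < j, with X_I the indicator of one inversion.
There are 18336 indicators.
For each fixed pair i < j, the values π(i) and π(j) are two distinct elements of {1, …, 192} in uniformly random order; by symmetry P[π(i) > π(j)] = 1/2.
By linearity: E[X] = 18336 · (1/2) = C(192, 2) · (1/2) = 18336/2 = 9168 ≈ 9168.0000.

E[X] = 9168 = 9168.0000.


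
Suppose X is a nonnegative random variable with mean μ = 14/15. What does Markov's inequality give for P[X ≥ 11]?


μ = E[X] = 14/15, a = 11.
Markov: P[X ≥ 11] ≤ μ/a = (14/15)/11 = 14/165.
Numerically: ≈ 0.08485.
(Since a = 11 > μ = 0.93333, the bound 14/165 is < 1 and informative.)

P[X ≥ 11] ≤ 14/165 ≈ 0.08485.


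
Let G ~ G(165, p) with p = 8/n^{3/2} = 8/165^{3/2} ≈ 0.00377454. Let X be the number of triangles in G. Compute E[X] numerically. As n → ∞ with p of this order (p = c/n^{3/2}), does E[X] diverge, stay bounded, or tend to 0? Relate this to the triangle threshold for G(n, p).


Number of potential triangles: C(165, 3) = 735130.
Each occurs with probability p³ ≈ (0.00377454)³ ≈ 5.37764602e-08.
By linearity: E[X] = C(165, 3)·p³ ≈ 735130 · 5.37764602e-08 ≈ 0.039533.
Since α = 3/2 > 1, p = c/n^{3/2} = o(1/n) is below the triangle threshold p ~ 1/n. Asymptotically E[X] ~ (c³/6)·n^{3(1−α)} = (8³/6)·n^{-1.5} → 0, so by Markov's inequality G has no triangles w.h.p.

E[X] ≈ 0.039533; in regime p = Θ(1/n^{3/2}) E[X] tends to 0 (below the triangle threshold p ~ 1/n).


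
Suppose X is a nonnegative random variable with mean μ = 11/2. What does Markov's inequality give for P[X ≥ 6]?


μ = E[X] = 11/2, a = 6.
Markov: P[X ≥ 6] ≤ μ/a = (11/2)/6 = 11/12.
Numerically: ≈ 0.9167.
(Since a = 6 > μ = 5.5000, the bound 11/12 is < 1 and informative.)

P[X ≥ 6] ≤ 11/12 ≈ 0.9167.


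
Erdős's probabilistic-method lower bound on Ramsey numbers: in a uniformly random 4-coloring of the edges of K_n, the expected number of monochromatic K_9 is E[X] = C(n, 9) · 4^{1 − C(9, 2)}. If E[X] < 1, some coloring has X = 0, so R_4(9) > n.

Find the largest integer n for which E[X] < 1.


We need C(n, 9) · 4^{1 − 36} < 1, i.e. C(n, 9) < 4^{36 − 1} = 1180591620717411303424.
Check values of n near the boundary:
  n = 913: C(913, 9) = 1167605542753639808390; 1167605542753639808390 < 1180591620717411303424? YES
  n = 914: C(914, 9) = 1179217089587653905932; 1179217089587653905932 < 1180591620717411303424? YES
  n = 915: C(915, 9) = 1190931166636537885130; 1190931166636537885130 < 1180591620717411303424? NO
  n = 916: C(916, 9) = 1202748565202942340440; 1202748565202942340440 < 1180591620717411303424? NO
  n = 917: C(917, 9) = 1214670081818390006810; 1214670081818390006810 < 1180591620717411303424? NO
The largest n with C(n, 9) < 1180591620717411303424 is n = 914 (where E[X] = 294804272396913476483/295147905179352825856 ≈ 0.9988). Hence R_4(9) > 914, i.e. R_4(9) ≥ 915.

Largest n = 914; hence R_4(9) > 914.


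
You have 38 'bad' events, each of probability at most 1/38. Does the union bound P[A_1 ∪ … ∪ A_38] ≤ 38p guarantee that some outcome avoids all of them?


Union bound: P[∪_{i=1}^{38} A_i] ≤ Σ_i P[A_i] ≤ 38·p = 38·(1/38) = 1.
Numerically: 1 ≈ 1.0000000.
Is 1 < 1? NO.
Since the bound 1 is ≥ 1, the union bound is uninformative here; it does NOT by itself certify existence.

38·p = 1 ≈ 1.0000000; existence NOT certified by the union bound.


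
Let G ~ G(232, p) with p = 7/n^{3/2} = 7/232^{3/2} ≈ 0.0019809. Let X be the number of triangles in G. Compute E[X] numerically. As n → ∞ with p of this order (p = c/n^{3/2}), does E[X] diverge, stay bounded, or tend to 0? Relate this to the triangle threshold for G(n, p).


Number of potential triangles: C(232, 3) = 2054360.
Each occurs with probability p³ ≈ (0.0019809)³ ≈ 7.7731704e-09.
By linearity: E[X] = C(232, 3)·p³ ≈ 2054360 · 7.7731704e-09 ≈ 0.01597.
Since α = 3/2 > 1, p = c/n^{3/2} = o(1/n) is below the triangle threshold p ~ 1/n. Asymptotically E[X] ~ (c³/6)·n^{3(1−α)} = (7³/6)·n^{-1.5} → 0, so by Markov's inequality G has no triangles w.h.p.

E[X] ≈ 0.01597; in regime p = Θ(1/n^{3/2}) E[X] tends to 0 (below the triangle threshold p ~ 1/n).


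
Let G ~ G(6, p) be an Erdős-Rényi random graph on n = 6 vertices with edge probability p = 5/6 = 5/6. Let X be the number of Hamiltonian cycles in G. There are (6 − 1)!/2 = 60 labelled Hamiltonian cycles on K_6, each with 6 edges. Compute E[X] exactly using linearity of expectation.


K_6 has (6 − 1)!/2 = 60 labelled Hamiltonian cycles.
For each such Hamiltonian cycle H, let X_H = 1 if all 6 edges of H are present in G. Then P[X_H = 1] = p^{6} = (5/6)^{6} = 15625/46656.
By linearity: E[X] = Σ_H E[X_H] = 60 · p^{6} = 60 · 15625/46656 = 78125/3888.
Numerically: E[X] ≈ 20.09.

E[X] = 60 · (5/6)^{6} = 78125/3888 ≈ 20.09.


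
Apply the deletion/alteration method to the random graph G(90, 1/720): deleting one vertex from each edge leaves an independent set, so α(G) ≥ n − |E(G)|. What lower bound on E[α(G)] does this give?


E[|E(G)|] = C(90, 2)·p = 4005 · (1/720) = 89/16.
E[α(G)] ≥ n − E[|E(G)|] = 90 − 89/16 = 1351/16.
Numerically: ≈ 84.438.
(This is only a lower bound; the true E[α(G)] may be larger.)

E[α(G)] ≥ 1351/16 ≈ 84.438.


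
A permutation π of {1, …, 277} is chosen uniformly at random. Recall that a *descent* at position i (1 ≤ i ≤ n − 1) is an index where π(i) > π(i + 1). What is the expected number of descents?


Write X = Σ X_I over i = 1, …, 276, with X_I the indicator of one descent.
There are 276 indicators.
For each fixed i, the pair (π(i), π(i+1)) is a uniformly random ordered pair of distinct values from {1, …, 277}; by symmetry P[π(i) > π(i+1)] = 1/2.
By linearity: E[X] = 276 · (1/2) = (277 − 1) · (1/2) = 138 ≈ 138.00000.

E[X] = 138 = 138.00000.


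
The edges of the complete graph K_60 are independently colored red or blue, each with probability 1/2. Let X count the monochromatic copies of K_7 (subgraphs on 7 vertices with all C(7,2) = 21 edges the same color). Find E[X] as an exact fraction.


Let X = Σ_S X_S over the C(60, 7) = 386206920 subsets S of size 7, where X_S = 1 if the K_7 on S is monochromatic.
For a fixed S, the K_7 on S has C(7, 2) = 21 edges. P[all 21 edges red] = (1/2)^21, and likewise for blue, so P[monochromatic] = 2·(1/2)^21 = 2^{1 − 21} = 1/1048576.
By linearity: E[X] = C(60, 7) · 2^{1 − 21} = 386206920 · 1/1048576 = 48275865/131072.
Numerically: E[X] ≈ 368.316.

E[X] = C(60,7)·2^(1−C(7,2)) = 48275865/131072 ≈ 368.316.


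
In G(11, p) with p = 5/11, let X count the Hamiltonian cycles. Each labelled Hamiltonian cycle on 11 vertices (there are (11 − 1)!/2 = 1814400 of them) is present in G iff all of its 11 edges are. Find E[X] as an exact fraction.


K_11 has (11 − 1)!/2 = 1814400 labelled Hamiltonian cycles.
For each such Hamiltonian cycle H, let X_H = 1 if all 11 edges of H are present in G. Then P[X_H = 1] = p^{11} = (5/11)^{11} = 48828125/285311670611.
Summing the indicators: E[X] = Σ_H E[X_H] = 1814400 · p^{11} = 1814400 · 48828125/285311670611 = 88593750000000/285311670611.
Numerically: E[X] ≈ 310.52.

E[X] = 1814400 · (5/11)^{11} = 88593750000000/285311670611 ≈ 310.52.


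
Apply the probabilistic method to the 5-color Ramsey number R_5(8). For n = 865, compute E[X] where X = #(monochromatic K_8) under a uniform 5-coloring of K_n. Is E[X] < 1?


E[X] = C(865, 8) · 5^{1 − 28} = 7525050909487743060 · 5^{−27} = 7525050909487743060/7450580596923828125.
As a reduced fraction: E[X] = 1505010181897548612/1490116119384765625 ≈ 1.009995.
Is E[X] < 1? NO.
Since E[X] ≥ 1, the first-moment bound is inconclusive at n = 865; it does NOT by itself certify R_5(8) > 865.

E[X] = 1505010181897548612/1490116119384765625 ≈ 1.009995; E[X] ≥ 1; first-moment method inconclusive here.


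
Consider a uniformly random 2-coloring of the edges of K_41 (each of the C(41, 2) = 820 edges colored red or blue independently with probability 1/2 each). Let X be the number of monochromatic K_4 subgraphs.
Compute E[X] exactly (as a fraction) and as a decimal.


Let X = Σ_S X_S over the C(41, 4) = 101270 subsets S of size 4, where X_S = 1 if the K_4 on S is monochromatic.
For a fixed S, the K_4 on S has C(4, 2) = 6 edges. P[all 6 edges red] = (1/2)^6, and likewise for blue, so P[monochromatic] = 2·(1/2)^6 = 2^{1 − 6} = 1/32.
By linearity of expectation: E[X] = C(41, 4) · 2^{1 − 6} = 101270 · 1/32 = 50635/16.
Numerically: E[X] ≈ 3164.68750.

E[X] = C(41,4)·2^(1−C(4,2)) = 50635/16 ≈ 3164.68750.
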